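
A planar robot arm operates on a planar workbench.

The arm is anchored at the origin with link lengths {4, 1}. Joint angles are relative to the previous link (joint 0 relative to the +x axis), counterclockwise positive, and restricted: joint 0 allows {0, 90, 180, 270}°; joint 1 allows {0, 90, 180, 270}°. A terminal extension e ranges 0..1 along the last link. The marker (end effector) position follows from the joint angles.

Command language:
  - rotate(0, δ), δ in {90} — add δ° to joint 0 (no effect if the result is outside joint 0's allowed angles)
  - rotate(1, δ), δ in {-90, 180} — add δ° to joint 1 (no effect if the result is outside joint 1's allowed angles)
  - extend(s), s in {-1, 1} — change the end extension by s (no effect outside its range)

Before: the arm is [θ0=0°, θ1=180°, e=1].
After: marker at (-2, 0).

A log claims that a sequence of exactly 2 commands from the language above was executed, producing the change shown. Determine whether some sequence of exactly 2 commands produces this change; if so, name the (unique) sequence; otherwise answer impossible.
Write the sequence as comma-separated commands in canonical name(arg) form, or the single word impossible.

t0: [θ0=0°, θ1=180°, e=1]
[1] after rotate(0, 90): [θ0=90°, θ1=180°, e=1]
[2] after rotate(0, 90): [θ0=180°, θ1=180°, e=1]
all 25 alternatives checked — unique.

rotate(0, 90), rotate(0, 90)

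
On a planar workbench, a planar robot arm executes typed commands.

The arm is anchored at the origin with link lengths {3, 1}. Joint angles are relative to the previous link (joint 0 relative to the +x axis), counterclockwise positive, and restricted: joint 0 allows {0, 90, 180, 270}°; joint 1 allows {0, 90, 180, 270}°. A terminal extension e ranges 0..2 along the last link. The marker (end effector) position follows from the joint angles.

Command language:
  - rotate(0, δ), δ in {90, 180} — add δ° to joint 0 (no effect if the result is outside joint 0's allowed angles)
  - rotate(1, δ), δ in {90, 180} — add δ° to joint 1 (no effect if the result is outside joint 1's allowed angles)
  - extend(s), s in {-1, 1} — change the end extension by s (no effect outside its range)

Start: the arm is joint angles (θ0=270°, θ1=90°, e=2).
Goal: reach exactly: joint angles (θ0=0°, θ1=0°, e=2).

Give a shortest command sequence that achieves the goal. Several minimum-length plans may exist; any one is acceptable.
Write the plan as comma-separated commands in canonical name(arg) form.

rotate(1, 90), rotate(1, 180), rotate(0, 90)

begin: joint angles (θ0=270°, θ1=90°, e=2)
step 1 (rotate(1, 90)): joint angles (θ0=270°, θ1=180°, e=2)
step 2 (rotate(1, 180)): joint angles (θ0=270°, θ1=0°, e=2)
step 3 (rotate(0, 90)): joint angles (θ0=0°, θ1=0°, e=2)
no 2-step plan works, so 3 is optimal.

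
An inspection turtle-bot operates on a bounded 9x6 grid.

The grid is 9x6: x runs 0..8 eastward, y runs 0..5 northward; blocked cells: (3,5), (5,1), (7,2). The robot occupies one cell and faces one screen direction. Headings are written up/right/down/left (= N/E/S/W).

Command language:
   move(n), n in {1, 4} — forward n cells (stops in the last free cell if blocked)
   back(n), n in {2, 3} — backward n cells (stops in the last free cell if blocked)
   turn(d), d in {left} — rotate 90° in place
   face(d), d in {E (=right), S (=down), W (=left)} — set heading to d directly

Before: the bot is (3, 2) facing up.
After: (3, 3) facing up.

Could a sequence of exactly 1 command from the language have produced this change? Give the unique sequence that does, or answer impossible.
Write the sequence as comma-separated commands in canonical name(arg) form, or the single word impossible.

move(1)

key: heading stays N — the single command does not turn
t0: (3, 2) facing up
t=1 move(1) ⇒ (3, 3) facing up
no rival 1-sequence matches.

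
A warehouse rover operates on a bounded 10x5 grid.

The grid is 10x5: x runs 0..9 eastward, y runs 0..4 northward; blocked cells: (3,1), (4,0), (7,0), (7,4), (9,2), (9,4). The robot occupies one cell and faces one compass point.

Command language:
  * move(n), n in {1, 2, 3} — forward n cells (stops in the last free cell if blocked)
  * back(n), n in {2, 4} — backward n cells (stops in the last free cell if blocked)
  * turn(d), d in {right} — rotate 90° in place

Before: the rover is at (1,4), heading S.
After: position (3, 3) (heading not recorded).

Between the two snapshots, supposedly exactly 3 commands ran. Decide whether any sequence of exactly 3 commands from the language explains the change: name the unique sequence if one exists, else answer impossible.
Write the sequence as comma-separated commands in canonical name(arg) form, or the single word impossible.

move(1), turn(right), back(2)

key: running back(2) before move(1) would end elsewhere — order is forced
start: at (1,4), heading S
step 1 (move(1)): at (1,3), heading S
step 2 (turn(right)): at (1,3), heading W
step 3 (back(2)): at (3,3), heading W
no rival 3-sequence matches.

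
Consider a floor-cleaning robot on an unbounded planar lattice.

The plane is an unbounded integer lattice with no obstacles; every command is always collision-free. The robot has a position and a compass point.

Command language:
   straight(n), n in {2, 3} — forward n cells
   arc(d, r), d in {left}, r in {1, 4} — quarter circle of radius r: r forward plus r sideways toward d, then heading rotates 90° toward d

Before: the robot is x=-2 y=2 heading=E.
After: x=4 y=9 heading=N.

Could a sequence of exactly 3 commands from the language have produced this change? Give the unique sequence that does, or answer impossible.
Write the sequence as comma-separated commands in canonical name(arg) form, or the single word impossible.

straight(2), arc(left, 4), straight(3)

key: cell and facing (now N) both changed — the 3 commands mix motion and turning
initial: x=-2 y=2 heading=E
1. straight(2) → x=0 y=2 heading=E
2. arc(left, 4) → x=4 y=6 heading=N
3. straight(3) → x=4 y=9 heading=N
no other 3-command option fits: unique.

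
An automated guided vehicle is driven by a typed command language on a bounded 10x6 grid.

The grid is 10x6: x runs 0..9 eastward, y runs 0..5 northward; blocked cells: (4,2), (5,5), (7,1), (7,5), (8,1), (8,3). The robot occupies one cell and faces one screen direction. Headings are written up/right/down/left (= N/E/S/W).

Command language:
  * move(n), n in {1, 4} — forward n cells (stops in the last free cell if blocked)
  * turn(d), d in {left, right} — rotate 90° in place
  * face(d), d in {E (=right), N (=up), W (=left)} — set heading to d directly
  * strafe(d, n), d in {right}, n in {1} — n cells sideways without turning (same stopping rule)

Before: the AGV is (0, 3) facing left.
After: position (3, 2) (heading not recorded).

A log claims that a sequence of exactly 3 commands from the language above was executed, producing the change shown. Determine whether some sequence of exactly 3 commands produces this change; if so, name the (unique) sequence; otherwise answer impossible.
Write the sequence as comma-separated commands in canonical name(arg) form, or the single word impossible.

face(E), strafe(right, 1), move(4)

key: order matters: swapping face(E) and move(4) lands elsewhere
from: (0, 3) facing left
[1] after face(E): (0, 3) facing right
[2] after strafe(right, 1): (0, 2) facing right
[3] after move(4): (3, 2) facing right
no rival 3-sequence matches.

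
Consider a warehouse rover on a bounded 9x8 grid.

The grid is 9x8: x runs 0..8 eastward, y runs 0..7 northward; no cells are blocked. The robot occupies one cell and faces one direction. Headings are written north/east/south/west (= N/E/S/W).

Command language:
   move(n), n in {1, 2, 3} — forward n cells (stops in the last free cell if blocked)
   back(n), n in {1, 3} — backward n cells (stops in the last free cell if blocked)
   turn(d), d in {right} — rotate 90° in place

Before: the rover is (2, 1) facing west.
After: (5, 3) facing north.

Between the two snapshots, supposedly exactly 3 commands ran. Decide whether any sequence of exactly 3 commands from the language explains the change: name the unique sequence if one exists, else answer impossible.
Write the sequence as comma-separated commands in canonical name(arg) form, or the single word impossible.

key: running move(2) before back(3) would end elsewhere — order is forced
initial: (2, 1) facing west
t=1 back(3) ⇒ (5, 1) facing west
t=2 turn(right) ⇒ (5, 1) facing north
t=3 move(2) ⇒ (5, 3) facing north
no rival 3-sequence matches.

back(3), turn(right), move(2)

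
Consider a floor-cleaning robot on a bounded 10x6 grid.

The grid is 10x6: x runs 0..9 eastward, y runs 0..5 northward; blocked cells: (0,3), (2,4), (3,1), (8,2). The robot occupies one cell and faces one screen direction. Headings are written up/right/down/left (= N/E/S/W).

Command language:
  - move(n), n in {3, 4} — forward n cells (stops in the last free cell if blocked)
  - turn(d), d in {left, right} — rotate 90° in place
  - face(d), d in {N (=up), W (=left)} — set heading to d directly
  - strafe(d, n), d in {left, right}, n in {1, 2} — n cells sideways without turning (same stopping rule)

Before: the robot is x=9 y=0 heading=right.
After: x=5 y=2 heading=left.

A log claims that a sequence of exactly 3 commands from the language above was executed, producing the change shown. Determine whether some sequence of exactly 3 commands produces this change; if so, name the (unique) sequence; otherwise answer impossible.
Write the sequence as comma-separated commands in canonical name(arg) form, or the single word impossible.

key: order matters: swapping face(W) and strafe(right, 2) lands elsewhere
from: x=9 y=0 heading=right
[1] after face(W): x=9 y=0 heading=left
[2] after move(4): x=5 y=0 heading=left
[3] after strafe(right, 2): x=5 y=2 heading=left
all 1000 alternatives checked — unique.

face(W), move(4), strafe(right, 2)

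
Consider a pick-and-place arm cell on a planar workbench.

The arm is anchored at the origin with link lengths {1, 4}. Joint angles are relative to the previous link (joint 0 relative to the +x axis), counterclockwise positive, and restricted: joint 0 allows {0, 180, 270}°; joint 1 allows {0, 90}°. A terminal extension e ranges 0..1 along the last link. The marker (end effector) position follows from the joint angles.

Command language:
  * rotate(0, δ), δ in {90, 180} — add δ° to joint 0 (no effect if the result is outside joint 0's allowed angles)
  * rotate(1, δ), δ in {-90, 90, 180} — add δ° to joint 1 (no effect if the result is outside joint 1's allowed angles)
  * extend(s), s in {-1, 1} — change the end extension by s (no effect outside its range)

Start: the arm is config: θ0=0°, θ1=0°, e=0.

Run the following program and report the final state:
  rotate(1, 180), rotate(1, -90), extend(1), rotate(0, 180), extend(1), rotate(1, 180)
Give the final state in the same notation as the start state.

config: θ0=180°, θ1=0°, e=1

begin: config: θ0=0°, θ1=0°, e=0
[1] after rotate(1, 180): config: θ0=0°, θ1=0°, e=0
[2] after rotate(1, -90): config: θ0=0°, θ1=0°, e=0
[3] after extend(1): config: θ0=0°, θ1=0°, e=1
[4] after rotate(0, 180): config: θ0=180°, θ1=0°, e=1
[5] after extend(1): config: θ0=180°, θ1=0°, e=1
[6] after rotate(1, 180): config: θ0=180°, θ1=0°, e=1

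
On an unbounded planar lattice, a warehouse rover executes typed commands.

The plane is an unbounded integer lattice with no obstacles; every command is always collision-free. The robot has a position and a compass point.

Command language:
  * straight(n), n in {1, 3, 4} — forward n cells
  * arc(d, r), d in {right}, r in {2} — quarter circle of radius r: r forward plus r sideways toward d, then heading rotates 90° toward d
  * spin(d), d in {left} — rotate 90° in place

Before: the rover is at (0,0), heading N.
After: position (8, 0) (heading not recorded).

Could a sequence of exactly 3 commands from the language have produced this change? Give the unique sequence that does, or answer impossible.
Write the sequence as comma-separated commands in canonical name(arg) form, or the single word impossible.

arc(right, 2), straight(4), arc(right, 2)

begin: at (0,0), heading N
step 1 (arc(right, 2)): at (2,2), heading E
step 2 (straight(4)): at (6,2), heading E
step 3 (arc(right, 2)): at (8,0), heading S
uniquely the one of 125 3-step routes that fits.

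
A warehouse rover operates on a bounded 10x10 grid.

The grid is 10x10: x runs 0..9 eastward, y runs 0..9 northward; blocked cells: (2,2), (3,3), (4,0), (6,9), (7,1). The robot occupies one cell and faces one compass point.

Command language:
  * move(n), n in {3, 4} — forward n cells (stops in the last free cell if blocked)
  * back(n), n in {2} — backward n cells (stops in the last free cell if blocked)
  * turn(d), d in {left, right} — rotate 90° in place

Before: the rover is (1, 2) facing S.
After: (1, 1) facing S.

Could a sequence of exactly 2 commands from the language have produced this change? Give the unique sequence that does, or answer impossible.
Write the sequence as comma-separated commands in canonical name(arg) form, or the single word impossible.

back(2), move(3)

key: still facing S at the end — nothing in the sequence rotates
t0: (1, 2) facing S
t=1 back(2) ⇒ (1, 4) facing S
t=2 move(3) ⇒ (1, 1) facing S
uniquely the one of 25 2-step routes that fits.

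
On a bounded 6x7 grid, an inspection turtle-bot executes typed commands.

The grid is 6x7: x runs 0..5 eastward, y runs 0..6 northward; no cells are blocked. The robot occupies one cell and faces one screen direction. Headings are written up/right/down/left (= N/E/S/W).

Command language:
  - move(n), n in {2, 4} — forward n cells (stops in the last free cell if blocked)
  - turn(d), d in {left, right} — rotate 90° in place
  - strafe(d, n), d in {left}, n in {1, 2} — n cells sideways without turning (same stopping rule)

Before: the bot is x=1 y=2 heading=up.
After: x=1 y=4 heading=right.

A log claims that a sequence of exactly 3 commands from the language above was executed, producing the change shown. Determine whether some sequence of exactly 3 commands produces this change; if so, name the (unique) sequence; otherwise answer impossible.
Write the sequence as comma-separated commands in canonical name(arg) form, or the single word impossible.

turn(right), strafe(left, 1), strafe(left, 1)

key: position moved to (1,4) AND the heading swung to E — translation plus rotation needed
start: x=1 y=2 heading=up
step 1 (turn(right)): x=1 y=2 heading=right
step 2 (strafe(left, 1)): x=1 y=3 heading=right
step 3 (strafe(left, 1)): x=1 y=4 heading=right
no rival 3-sequence matches.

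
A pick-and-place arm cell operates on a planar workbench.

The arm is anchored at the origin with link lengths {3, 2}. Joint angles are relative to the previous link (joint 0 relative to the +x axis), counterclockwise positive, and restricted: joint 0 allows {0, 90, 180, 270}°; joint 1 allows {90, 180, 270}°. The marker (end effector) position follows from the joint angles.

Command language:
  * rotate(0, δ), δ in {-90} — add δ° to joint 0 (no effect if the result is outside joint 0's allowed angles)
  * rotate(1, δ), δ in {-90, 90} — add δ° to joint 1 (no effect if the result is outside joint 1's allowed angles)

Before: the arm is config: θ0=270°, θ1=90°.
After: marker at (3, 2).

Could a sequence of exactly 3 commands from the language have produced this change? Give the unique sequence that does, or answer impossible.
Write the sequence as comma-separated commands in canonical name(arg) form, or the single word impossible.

rotate(0, -90), rotate(0, -90), rotate(0, -90)

from: config: θ0=270°, θ1=90°
t=1 rotate(0, -90) ⇒ config: θ0=180°, θ1=90°
t=2 rotate(0, -90) ⇒ config: θ0=90°, θ1=90°
t=3 rotate(0, -90) ⇒ config: θ0=0°, θ1=90°
no rival 3-sequence matches.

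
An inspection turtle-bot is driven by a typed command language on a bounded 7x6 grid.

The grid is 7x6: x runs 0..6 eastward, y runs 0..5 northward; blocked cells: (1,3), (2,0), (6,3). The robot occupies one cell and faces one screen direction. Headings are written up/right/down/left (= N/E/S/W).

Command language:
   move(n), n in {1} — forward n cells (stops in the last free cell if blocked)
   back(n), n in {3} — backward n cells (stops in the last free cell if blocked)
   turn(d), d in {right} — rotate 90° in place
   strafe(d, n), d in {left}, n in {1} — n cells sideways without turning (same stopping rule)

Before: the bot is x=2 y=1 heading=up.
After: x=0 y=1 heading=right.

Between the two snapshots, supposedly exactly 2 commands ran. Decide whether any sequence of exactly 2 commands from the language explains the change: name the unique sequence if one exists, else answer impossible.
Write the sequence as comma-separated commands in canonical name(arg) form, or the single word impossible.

turn(right), back(3)

key: order matters: swapping turn(right) and back(3) lands elsewhere
begin: x=2 y=1 heading=up
step 1 (turn(right)): x=2 y=1 heading=right
step 2 (back(3)): x=0 y=1 heading=right
all 16 alternatives checked — unique.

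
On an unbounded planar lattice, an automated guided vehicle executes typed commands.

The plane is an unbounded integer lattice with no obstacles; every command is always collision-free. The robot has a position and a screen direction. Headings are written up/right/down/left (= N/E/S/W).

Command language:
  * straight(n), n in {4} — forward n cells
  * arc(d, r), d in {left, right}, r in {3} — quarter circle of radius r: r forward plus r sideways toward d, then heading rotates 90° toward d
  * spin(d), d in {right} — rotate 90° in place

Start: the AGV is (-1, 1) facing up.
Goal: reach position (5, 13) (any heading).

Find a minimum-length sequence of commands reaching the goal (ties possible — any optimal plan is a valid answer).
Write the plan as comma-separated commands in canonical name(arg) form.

t0: (-1, 1) facing up
[1] after straight(4): (-1, 5) facing up
[2] after straight(4): (-1, 9) facing up
[3] after straight(4): (-1, 13) facing up
[4] after arc(right, 3): (2, 16) facing right
[5] after arc(right, 3): (5, 13) facing down
no 4-step plan works, so 5 is optimal.

straight(4), straight(4), straight(4), arc(right, 3), arc(right, 3)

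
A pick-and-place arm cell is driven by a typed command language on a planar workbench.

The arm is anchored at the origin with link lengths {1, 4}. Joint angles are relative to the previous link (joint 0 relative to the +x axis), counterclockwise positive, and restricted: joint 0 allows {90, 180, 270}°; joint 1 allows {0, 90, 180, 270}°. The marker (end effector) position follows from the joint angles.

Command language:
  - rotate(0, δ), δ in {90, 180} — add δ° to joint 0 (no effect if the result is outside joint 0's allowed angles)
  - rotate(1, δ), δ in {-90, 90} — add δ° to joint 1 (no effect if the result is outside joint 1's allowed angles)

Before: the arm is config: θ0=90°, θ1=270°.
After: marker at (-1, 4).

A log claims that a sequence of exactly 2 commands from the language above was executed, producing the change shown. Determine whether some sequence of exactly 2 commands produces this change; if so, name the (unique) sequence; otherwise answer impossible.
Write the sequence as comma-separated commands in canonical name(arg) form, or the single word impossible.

rotate(0, 90), rotate(0, 180)

key: running rotate(0, 180) before rotate(0, 90) would end elsewhere — order is forced
t0: config: θ0=90°, θ1=270°
1. rotate(0, 90) → config: θ0=180°, θ1=270°
2. rotate(0, 180) → config: θ0=180°, θ1=270°
uniquely the one of 16 2-step routes that fits.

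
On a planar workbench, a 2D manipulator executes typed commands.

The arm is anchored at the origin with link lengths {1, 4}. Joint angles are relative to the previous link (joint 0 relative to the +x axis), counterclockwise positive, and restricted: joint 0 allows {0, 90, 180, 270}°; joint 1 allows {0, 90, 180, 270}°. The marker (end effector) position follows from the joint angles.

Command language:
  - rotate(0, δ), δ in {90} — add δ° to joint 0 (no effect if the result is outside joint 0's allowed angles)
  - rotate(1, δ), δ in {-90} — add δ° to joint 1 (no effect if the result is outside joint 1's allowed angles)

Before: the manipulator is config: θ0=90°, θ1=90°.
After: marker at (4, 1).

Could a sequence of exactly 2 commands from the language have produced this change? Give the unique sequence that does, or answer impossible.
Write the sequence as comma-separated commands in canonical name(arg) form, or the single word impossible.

rotate(1, -90), rotate(1, -90)

start: config: θ0=90°, θ1=90°
[1] after rotate(1, -90): config: θ0=90°, θ1=0°
[2] after rotate(1, -90): config: θ0=90°, θ1=270°
no other 2-command option fits: unique.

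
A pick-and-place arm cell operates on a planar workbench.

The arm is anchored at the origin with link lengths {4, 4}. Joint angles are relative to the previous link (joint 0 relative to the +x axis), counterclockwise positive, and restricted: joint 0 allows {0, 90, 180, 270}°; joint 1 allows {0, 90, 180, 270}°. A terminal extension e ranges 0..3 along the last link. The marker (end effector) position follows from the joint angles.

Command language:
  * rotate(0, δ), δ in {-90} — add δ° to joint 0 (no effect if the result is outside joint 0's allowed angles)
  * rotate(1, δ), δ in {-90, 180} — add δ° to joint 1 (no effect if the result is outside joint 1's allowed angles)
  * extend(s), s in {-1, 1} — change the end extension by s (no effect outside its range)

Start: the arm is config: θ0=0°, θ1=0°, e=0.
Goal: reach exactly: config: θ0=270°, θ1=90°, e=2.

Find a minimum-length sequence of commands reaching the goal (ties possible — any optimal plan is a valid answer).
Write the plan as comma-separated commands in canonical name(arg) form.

rotate(0, -90), rotate(1, 180), extend(1), extend(1), rotate(1, -90)

initial: config: θ0=0°, θ1=0°, e=0
[1] after rotate(0, -90): config: θ0=270°, θ1=0°, e=0
[2] after rotate(1, 180): config: θ0=270°, θ1=180°, e=0
[3] after extend(1): config: θ0=270°, θ1=180°, e=1
[4] after extend(1): config: θ0=270°, θ1=180°, e=2
[5] after rotate(1, -90): config: θ0=270°, θ1=90°, e=2
shorter routes all fall short; 5 is best.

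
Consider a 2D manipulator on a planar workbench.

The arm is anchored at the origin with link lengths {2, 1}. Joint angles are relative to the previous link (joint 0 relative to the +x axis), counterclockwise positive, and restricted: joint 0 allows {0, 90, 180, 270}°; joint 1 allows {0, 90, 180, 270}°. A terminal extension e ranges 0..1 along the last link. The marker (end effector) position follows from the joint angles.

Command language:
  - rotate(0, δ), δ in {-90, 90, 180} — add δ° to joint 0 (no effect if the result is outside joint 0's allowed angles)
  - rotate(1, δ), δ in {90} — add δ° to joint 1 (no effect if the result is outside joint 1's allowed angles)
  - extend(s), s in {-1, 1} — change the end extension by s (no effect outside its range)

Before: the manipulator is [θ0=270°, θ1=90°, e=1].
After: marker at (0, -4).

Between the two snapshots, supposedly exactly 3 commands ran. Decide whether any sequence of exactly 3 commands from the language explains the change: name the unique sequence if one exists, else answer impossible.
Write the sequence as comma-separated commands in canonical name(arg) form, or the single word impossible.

from: [θ0=270°, θ1=90°, e=1]
t=1 rotate(1, 90) ⇒ [θ0=270°, θ1=180°, e=1]
t=2 rotate(1, 90) ⇒ [θ0=270°, θ1=270°, e=1]
t=3 rotate(1, 90) ⇒ [θ0=270°, θ1=0°, e=1]
no rival 3-sequence matches.

rotate(1, 90), rotate(1, 90), rotate(1, 90)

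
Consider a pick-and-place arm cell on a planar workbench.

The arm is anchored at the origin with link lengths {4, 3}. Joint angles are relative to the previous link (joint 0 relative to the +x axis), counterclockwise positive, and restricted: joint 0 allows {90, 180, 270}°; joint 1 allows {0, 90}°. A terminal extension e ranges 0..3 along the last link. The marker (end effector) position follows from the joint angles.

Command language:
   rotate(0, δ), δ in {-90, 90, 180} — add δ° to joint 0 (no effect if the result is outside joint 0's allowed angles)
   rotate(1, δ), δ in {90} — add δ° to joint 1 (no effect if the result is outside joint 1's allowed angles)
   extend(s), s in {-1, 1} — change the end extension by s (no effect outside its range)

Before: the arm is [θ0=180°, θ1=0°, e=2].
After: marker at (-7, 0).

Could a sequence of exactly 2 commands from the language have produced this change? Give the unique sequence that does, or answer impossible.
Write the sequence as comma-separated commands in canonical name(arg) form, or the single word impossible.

start: [θ0=180°, θ1=0°, e=2]
1. extend(-1) → [θ0=180°, θ1=0°, e=1]
2. extend(-1) → [θ0=180°, θ1=0°, e=0]
uniquely the one of 36 2-step routes that fits.

extend(-1), extend(-1)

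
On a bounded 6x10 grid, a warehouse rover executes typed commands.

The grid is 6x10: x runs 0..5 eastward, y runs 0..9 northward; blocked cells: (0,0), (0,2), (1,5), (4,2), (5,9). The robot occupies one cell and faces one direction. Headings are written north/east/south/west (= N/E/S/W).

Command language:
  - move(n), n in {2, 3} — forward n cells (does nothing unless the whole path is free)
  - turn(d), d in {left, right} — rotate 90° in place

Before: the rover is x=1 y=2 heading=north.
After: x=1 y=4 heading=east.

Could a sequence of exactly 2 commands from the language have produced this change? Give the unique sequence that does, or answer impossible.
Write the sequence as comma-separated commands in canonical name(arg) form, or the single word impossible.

move(2), turn(right)

key: cell and facing (now E) both changed — the 2 commands mix motion and turning
t0: x=1 y=2 heading=north
1. move(2) → x=1 y=4 heading=north
2. turn(right) → x=1 y=4 heading=east
uniquely the one of 16 2-step routes that fits.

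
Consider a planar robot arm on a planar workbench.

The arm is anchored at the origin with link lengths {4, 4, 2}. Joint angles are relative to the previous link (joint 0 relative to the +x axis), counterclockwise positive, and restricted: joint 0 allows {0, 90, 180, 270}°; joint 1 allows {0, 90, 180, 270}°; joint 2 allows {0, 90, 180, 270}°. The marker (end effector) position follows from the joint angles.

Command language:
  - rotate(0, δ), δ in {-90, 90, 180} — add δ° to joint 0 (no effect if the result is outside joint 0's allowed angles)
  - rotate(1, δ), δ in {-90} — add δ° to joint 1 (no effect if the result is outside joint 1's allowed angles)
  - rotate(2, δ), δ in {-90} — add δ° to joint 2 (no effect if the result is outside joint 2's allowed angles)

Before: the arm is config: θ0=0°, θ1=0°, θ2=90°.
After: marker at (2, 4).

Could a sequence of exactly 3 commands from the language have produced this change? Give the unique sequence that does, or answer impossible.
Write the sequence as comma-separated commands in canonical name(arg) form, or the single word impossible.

rotate(1, -90), rotate(1, -90), rotate(1, -90)

initial: config: θ0=0°, θ1=0°, θ2=90°
[1] after rotate(1, -90): config: θ0=0°, θ1=270°, θ2=90°
[2] after rotate(1, -90): config: θ0=0°, θ1=180°, θ2=90°
[3] after rotate(1, -90): config: θ0=0°, θ1=90°, θ2=90°
no rival 3-sequence matches.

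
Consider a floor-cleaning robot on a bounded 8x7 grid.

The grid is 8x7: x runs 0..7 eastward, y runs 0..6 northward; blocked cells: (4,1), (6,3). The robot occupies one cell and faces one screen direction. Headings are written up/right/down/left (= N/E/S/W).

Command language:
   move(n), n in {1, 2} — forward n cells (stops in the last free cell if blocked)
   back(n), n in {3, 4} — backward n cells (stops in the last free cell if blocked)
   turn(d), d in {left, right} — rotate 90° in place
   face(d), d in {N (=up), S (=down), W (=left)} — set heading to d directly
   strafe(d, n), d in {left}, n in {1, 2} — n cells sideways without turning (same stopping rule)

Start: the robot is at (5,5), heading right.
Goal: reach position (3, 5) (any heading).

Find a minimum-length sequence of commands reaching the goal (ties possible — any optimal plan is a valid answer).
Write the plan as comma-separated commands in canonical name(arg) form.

move(1), back(3)

begin: at (5,5), heading right
step 1 (move(1)): at (6,5), heading right
step 2 (back(3)): at (3,5), heading right
nothing shorter than 2 reaches the goal.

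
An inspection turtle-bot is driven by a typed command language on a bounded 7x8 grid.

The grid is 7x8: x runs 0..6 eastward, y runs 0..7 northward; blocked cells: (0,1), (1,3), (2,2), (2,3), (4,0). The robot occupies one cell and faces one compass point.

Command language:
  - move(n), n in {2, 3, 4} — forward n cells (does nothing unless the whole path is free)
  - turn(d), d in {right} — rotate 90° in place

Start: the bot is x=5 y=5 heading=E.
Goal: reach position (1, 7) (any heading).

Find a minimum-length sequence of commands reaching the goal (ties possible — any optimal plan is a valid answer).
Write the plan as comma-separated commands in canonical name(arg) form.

t0: x=5 y=5 heading=E
1. turn(right) → x=5 y=5 heading=S
2. turn(right) → x=5 y=5 heading=W
3. move(4) → x=1 y=5 heading=W
4. turn(right) → x=1 y=5 heading=N
5. move(2) → x=1 y=7 heading=N
no 4-step plan works, so 5 is optimal.

turn(right), turn(right), move(4), turn(right), move(2)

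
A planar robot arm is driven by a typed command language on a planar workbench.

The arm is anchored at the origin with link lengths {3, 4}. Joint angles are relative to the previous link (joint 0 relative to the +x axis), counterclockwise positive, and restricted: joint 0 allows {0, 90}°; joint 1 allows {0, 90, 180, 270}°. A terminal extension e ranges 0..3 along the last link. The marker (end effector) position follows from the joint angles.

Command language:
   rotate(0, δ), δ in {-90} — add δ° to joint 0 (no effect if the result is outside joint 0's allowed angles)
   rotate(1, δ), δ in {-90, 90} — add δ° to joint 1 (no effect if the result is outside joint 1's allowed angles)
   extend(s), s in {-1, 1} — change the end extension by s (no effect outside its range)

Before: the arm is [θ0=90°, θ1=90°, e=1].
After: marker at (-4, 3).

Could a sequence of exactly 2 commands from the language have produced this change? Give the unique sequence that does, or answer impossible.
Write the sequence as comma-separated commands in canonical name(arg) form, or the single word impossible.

extend(-1), extend(-1)

initial: [θ0=90°, θ1=90°, e=1]
t=1 extend(-1) ⇒ [θ0=90°, θ1=90°, e=0]
t=2 extend(-1) ⇒ [θ0=90°, θ1=90°, e=0]
uniquely the one of 25 2-step routes that fits.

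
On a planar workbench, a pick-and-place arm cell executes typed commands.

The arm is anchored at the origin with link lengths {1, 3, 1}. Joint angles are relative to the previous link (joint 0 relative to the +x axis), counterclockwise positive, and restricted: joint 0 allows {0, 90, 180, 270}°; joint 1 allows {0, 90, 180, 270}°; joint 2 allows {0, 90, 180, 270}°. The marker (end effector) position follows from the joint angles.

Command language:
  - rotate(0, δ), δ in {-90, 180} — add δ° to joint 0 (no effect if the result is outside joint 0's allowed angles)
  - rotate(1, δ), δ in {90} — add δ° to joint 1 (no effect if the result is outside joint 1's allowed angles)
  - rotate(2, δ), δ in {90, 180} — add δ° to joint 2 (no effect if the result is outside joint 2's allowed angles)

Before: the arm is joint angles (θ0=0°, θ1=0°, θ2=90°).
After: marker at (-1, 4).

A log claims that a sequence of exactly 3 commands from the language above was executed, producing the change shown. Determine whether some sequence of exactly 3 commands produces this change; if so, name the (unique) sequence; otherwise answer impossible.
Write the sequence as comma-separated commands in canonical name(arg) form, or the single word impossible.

start: joint angles (θ0=0°, θ1=0°, θ2=90°)
[1] after rotate(0, -90): joint angles (θ0=270°, θ1=0°, θ2=90°)
[2] after rotate(0, -90): joint angles (θ0=180°, θ1=0°, θ2=90°)
[3] after rotate(0, -90): joint angles (θ0=90°, θ1=0°, θ2=90°)
all 125 alternatives checked — unique.

rotate(0, -90), rotate(0, -90), rotate(0, -90)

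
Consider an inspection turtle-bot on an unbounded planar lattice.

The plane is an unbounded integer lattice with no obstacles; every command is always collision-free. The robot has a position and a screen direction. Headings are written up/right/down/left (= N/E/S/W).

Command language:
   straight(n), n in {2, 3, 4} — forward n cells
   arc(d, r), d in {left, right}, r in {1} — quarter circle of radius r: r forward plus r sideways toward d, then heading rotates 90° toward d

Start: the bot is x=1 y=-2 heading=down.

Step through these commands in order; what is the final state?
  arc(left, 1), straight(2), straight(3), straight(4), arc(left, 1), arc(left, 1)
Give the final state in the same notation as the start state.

x=11 y=-1 heading=left

from: x=1 y=-2 heading=down
[1] after arc(left, 1): x=2 y=-3 heading=right
[2] after straight(2): x=4 y=-3 heading=right
[3] after straight(3): x=7 y=-3 heading=right
[4] after straight(4): x=11 y=-3 heading=right
[5] after arc(left, 1): x=12 y=-2 heading=up
[6] after arc(left, 1): x=11 y=-1 heading=left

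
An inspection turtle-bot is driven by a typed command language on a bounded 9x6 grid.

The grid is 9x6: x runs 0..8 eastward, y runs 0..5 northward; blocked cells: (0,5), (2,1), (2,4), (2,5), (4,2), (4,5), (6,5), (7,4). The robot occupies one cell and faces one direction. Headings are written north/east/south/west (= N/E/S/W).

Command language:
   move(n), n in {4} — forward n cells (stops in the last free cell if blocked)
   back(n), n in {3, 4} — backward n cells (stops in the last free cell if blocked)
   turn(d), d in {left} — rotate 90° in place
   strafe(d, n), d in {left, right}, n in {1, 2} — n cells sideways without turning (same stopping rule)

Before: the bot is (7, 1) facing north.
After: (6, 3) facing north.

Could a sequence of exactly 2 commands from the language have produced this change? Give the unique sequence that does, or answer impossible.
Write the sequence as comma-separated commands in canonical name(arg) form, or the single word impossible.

key: order matters: swapping move(4) and strafe(left, 1) lands elsewhere
from: (7, 1) facing north
t=1 move(4) ⇒ (7, 3) facing north
t=2 strafe(left, 1) ⇒ (6, 3) facing north
uniquely the one of 64 2-step routes that fits.

move(4), strafe(left, 1)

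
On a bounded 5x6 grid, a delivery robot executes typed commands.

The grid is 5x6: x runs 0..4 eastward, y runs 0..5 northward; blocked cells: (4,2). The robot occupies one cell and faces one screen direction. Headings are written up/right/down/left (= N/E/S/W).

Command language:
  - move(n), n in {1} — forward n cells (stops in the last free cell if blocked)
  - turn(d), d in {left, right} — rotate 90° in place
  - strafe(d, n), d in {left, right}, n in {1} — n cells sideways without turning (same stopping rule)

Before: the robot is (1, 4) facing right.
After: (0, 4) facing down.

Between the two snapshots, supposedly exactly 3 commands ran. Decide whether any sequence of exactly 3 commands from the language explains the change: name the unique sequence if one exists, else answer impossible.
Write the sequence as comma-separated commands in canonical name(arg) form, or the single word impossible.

turn(right), strafe(right, 1), strafe(right, 1)

key: running strafe(right, 1) before turn(right) would end elsewhere — order is forced
initial: (1, 4) facing right
[1] after turn(right): (1, 4) facing down
[2] after strafe(right, 1): (0, 4) facing down
[3] after strafe(right, 1): (0, 4) facing down
all 125 alternatives checked — unique.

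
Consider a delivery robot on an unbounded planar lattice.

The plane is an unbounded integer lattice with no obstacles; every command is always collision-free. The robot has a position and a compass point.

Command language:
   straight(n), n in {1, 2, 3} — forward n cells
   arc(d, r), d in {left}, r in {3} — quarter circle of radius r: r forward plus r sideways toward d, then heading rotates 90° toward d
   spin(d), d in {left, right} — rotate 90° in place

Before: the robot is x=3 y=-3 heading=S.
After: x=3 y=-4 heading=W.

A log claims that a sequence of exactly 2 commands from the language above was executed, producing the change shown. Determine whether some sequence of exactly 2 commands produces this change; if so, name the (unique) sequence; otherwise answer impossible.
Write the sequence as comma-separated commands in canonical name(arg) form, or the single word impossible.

straight(1), spin(right)

key: cell and facing (now W) both changed — the 2 commands mix motion and turning
t0: x=3 y=-3 heading=S
step 1 (straight(1)): x=3 y=-4 heading=S
step 2 (spin(right)): x=3 y=-4 heading=W
all 36 alternatives checked — unique.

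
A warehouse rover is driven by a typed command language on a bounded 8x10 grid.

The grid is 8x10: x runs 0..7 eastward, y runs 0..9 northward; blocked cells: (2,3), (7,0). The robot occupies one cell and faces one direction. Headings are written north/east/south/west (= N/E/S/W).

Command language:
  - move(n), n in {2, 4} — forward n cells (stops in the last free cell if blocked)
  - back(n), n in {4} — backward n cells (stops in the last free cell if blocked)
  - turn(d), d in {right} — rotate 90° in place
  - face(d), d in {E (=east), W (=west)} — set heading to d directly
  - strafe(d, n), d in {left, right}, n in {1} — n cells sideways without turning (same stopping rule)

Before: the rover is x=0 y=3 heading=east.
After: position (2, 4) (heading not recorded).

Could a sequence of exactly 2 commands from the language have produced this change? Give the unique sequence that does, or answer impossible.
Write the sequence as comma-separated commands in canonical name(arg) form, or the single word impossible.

key: order matters: swapping strafe(left, 1) and move(2) lands elsewhere
from: x=0 y=3 heading=east
step 1 (strafe(left, 1)): x=0 y=4 heading=east
step 2 (move(2)): x=2 y=4 heading=east
all 64 alternatives checked — unique.

strafe(left, 1), move(2)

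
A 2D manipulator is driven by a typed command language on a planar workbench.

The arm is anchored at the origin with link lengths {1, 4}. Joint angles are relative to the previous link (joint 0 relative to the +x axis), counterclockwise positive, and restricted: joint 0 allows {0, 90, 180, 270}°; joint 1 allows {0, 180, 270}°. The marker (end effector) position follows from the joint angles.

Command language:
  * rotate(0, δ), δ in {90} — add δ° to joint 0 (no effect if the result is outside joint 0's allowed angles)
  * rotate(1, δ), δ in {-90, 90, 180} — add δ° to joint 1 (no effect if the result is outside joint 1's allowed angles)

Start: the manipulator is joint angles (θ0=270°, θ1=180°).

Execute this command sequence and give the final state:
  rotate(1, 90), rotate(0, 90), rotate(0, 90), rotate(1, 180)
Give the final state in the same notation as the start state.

start: joint angles (θ0=270°, θ1=180°)
1. rotate(1, 90) → joint angles (θ0=270°, θ1=270°)
2. rotate(0, 90) → joint angles (θ0=0°, θ1=270°)
3. rotate(0, 90) → joint angles (θ0=90°, θ1=270°)
4. rotate(1, 180) → joint angles (θ0=90°, θ1=270°)

joint angles (θ0=90°, θ1=270°)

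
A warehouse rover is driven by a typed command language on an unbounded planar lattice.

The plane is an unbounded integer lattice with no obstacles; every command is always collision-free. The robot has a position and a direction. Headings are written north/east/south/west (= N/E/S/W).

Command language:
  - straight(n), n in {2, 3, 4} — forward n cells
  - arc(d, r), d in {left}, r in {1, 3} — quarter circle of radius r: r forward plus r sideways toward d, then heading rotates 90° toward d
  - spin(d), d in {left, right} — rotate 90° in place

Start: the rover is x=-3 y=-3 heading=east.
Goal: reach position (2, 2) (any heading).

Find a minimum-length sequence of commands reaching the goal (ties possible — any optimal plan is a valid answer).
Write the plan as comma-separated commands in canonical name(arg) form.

initial: x=-3 y=-3 heading=east
t=1 straight(4) ⇒ x=1 y=-3 heading=east
t=2 arc(left, 1) ⇒ x=2 y=-2 heading=north
t=3 straight(4) ⇒ x=2 y=2 heading=north
minimal: 3 command(s), checked below 3.

straight(4), arc(left, 1), straight(4)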